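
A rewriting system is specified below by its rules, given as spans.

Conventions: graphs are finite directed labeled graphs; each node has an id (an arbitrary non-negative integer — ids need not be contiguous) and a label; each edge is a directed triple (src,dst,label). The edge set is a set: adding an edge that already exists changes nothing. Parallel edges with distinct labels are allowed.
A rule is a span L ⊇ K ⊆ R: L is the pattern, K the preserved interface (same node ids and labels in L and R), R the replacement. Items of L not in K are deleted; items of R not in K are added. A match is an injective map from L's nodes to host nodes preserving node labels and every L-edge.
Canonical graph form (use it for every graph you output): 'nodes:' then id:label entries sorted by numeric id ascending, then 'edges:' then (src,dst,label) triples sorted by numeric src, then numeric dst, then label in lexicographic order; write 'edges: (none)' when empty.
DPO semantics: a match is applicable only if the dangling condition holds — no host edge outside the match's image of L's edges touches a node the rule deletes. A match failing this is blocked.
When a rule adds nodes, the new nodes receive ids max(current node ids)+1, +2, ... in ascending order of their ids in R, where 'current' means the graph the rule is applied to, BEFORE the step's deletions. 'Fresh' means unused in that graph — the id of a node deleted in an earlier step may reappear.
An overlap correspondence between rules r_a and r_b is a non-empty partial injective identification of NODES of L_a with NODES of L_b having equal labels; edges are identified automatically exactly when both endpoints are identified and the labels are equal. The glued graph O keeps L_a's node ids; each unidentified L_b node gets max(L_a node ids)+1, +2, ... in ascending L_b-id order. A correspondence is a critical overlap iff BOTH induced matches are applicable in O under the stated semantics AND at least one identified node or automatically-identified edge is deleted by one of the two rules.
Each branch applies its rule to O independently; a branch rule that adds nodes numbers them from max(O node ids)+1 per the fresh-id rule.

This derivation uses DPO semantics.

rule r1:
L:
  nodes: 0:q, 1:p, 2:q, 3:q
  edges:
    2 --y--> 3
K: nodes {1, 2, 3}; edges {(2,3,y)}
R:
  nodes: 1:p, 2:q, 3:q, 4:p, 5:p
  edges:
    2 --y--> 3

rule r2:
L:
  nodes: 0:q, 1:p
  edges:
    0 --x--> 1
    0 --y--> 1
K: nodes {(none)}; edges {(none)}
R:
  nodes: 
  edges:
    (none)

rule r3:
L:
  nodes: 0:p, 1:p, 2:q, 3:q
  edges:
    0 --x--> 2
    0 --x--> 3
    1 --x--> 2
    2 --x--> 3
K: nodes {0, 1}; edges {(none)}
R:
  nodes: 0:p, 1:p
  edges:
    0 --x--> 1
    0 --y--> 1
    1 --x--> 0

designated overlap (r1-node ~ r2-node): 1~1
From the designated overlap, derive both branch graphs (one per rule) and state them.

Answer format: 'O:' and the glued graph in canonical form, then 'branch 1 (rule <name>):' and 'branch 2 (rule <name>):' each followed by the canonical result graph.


O:
nodes: 0:q, 1:p, 2:q, 3:q, 4:q
edges: (2,3,y); (4,1,x); (4,1,y)
branch 1 (rule r1):
nodes: 1:p, 2:q, 3:q, 4:q, 5:p, 6:p
edges: (2,3,y); (4,1,x); (4,1,y)
branch 2 (rule r2):
nodes: 0:q, 2:q, 3:q
edges: (2,3,y)


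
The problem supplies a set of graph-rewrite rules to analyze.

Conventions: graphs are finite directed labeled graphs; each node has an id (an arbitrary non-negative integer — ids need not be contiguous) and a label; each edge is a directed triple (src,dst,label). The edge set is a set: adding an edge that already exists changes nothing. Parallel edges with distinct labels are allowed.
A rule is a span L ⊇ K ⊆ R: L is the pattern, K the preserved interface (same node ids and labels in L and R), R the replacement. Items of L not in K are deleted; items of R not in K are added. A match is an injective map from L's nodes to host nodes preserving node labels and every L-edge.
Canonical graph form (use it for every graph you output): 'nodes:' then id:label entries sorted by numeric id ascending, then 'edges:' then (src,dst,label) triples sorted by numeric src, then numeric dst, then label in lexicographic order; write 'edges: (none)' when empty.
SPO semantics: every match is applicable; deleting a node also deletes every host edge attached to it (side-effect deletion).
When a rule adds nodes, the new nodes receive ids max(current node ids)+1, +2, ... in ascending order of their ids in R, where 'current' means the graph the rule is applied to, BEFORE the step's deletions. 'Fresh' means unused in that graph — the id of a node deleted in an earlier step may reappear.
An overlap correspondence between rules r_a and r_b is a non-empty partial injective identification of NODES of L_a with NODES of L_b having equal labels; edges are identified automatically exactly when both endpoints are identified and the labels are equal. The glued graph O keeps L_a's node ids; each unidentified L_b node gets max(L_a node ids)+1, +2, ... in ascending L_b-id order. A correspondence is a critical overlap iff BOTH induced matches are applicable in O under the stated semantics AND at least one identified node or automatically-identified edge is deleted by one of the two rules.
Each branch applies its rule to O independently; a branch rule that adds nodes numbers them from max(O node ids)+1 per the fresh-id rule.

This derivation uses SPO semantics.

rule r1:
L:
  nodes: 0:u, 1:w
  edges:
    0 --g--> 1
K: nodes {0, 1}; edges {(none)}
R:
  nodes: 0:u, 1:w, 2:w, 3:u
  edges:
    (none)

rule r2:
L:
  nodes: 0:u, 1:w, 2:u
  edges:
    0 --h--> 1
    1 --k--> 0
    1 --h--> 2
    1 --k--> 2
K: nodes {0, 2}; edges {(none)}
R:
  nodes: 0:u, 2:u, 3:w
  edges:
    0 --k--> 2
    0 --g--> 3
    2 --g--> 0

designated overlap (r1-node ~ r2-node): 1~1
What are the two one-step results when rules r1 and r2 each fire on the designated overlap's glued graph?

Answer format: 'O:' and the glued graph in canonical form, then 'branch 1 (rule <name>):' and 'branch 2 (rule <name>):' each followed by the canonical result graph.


O:
nodes: 0:u, 1:w, 2:u, 3:u
edges: (0,1,g); (1,2,k); (1,3,h); (1,3,k); (2,1,h)
branch 1 (rule r1):
nodes: 0:u, 1:w, 2:u, 3:u, 4:w, 5:u
edges: (1,2,k); (1,3,h); (1,3,k); (2,1,h)
branch 2 (rule r2):
nodes: 0:u, 2:u, 3:u, 4:w
edges: (2,3,k); (2,4,g); (3,2,g)


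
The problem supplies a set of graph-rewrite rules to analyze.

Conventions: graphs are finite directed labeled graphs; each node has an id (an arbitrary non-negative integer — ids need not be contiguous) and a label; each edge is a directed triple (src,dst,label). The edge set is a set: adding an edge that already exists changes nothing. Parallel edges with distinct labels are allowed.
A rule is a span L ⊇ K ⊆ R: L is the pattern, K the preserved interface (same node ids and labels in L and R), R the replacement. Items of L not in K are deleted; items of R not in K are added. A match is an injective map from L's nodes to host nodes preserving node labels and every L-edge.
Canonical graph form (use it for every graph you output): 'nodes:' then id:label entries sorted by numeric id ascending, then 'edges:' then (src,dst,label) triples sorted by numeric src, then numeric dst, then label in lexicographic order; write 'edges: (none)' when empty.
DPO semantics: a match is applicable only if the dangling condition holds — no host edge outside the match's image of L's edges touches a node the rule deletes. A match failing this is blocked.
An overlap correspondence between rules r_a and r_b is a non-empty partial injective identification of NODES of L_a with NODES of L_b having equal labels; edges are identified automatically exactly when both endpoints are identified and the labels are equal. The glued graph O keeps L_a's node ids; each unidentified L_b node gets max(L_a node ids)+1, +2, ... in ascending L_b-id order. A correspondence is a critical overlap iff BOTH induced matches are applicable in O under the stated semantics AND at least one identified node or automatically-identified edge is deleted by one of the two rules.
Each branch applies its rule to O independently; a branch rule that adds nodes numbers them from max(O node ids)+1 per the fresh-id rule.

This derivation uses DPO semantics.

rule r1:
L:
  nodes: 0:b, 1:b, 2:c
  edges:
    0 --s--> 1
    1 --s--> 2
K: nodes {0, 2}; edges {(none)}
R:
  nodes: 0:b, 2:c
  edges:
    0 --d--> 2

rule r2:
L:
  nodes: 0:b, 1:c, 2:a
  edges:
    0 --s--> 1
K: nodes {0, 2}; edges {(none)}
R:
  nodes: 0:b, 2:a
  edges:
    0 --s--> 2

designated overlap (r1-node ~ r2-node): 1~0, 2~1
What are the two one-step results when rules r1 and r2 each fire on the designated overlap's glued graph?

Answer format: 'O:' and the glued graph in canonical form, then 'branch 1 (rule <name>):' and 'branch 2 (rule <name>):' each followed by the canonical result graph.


O:
nodes: 0:b, 1:b, 2:c, 3:a
edges: (0,1,s); (1,2,s)
branch 1 (rule r1):
nodes: 0:b, 2:c, 3:a
edges: (0,2,d)
branch 2 (rule r2):
nodes: 0:b, 1:b, 3:a
edges: (0,1,s); (1,3,s)


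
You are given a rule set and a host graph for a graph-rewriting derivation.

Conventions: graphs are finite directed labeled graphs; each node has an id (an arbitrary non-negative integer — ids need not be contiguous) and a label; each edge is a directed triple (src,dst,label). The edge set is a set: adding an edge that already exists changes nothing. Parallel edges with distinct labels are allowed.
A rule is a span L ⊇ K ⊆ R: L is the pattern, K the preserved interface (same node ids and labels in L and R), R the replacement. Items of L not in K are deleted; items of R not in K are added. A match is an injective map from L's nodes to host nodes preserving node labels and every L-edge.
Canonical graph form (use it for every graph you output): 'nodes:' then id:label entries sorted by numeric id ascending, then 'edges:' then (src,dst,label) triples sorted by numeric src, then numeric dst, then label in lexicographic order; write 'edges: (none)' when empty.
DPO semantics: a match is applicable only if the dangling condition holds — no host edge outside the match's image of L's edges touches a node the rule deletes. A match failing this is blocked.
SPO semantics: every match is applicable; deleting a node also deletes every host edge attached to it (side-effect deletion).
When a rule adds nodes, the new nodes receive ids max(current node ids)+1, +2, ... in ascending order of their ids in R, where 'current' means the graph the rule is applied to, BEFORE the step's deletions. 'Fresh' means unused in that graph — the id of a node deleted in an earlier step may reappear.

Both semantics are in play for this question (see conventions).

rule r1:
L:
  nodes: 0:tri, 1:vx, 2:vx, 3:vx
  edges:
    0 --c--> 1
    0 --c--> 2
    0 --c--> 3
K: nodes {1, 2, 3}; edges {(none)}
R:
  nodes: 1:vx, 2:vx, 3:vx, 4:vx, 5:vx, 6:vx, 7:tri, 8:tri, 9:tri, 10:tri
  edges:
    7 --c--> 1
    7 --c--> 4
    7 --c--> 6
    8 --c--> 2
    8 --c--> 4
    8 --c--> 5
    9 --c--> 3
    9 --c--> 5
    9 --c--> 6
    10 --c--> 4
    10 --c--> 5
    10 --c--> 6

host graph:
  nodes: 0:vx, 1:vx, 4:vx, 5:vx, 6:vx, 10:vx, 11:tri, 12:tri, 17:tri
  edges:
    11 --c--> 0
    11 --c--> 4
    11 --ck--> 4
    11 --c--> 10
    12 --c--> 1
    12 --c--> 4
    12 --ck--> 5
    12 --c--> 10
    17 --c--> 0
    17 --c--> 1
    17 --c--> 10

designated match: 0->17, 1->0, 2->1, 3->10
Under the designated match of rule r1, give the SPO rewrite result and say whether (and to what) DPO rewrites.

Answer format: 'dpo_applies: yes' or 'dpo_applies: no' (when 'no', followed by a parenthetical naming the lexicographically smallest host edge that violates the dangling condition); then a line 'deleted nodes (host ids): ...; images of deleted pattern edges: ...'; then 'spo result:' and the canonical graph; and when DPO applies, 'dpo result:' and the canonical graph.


dpo_applies: yes
deleted nodes (host ids): 17; images of deleted pattern edges: (17,0,c); (17,1,c); (17,10,c)
spo result:
nodes: 0:vx, 1:vx, 4:vx, 5:vx, 6:vx, 10:vx, 11:tri, 12:tri, 18:vx, 19:vx, 20:vx, 21:tri, 22:tri, 23:tri, 24:tri
edges: (11,0,c); (11,4,c); (11,4,ck); (11,10,c); (12,1,c); (12,4,c); (12,5,ck); (12,10,c); (21,0,c); (21,18,c); (21,20,c); (22,1,c); (22,18,c); (22,19,c); (23,10,c); (23,19,c); (23,20,c); (24,18,c); (24,19,c); (24,20,c)
dpo result:
nodes: 0:vx, 1:vx, 4:vx, 5:vx, 6:vx, 10:vx, 11:tri, 12:tri, 18:vx, 19:vx, 20:vx, 21:tri, 22:tri, 23:tri, 24:tri
edges: (11,0,c); (11,4,c); (11,4,ck); (11,10,c); (12,1,c); (12,4,c); (12,5,ck); (12,10,c); (21,0,c); (21,18,c); (21,20,c); (22,1,c); (22,18,c); (22,19,c); (23,10,c); (23,19,c); (23,20,c); (24,18,c); (24,19,c); (24,20,c)


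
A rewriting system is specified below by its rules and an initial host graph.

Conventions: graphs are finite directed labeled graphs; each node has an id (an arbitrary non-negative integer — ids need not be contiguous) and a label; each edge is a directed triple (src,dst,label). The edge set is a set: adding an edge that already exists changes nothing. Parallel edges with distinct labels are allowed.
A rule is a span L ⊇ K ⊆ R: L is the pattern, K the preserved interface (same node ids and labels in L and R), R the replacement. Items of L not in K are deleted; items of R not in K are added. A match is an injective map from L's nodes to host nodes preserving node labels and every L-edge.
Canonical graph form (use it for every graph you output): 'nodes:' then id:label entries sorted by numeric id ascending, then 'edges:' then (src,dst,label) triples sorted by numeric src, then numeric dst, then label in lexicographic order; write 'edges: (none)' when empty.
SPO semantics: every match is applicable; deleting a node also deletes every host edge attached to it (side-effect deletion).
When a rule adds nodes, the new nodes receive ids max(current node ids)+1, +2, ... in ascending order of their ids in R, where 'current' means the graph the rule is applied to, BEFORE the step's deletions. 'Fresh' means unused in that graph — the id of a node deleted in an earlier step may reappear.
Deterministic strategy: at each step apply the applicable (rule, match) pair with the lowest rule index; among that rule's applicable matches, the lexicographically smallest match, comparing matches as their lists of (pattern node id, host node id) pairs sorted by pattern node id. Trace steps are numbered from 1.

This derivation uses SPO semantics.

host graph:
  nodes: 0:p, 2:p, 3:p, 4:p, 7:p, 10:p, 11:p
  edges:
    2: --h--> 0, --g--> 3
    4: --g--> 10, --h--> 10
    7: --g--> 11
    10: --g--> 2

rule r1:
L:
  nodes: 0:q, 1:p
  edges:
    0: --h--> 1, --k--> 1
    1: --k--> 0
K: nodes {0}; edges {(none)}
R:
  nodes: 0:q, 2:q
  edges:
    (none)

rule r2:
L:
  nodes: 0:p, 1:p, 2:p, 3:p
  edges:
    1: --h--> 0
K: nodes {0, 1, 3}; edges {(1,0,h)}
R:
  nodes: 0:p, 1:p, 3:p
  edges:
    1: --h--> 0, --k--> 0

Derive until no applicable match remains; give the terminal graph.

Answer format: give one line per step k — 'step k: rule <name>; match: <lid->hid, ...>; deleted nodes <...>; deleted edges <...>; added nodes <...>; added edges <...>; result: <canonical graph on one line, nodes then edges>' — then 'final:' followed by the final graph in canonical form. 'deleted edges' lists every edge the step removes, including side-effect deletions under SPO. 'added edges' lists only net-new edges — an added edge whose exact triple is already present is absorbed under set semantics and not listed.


step 1: rule r2; match: 0->0, 1->2, 2->3, 3->4; deleted nodes 3; deleted edges (2,3,g); added nodes (none); added edges (2,0,k); result: nodes: 0:p, 2:p, 4:p, 7:p, 10:p, 11:p edges: (2,0,h); (2,0,k); (4,10,g); (4,10,h); (7,11,g); (10,2,g)
step 2: rule r2; match: 0->0, 1->2, 2->4, 3->7; deleted nodes 4; deleted edges (4,10,g); (4,10,h); added nodes (none); added edges (none); result: nodes: 0:p, 2:p, 7:p, 10:p, 11:p edges: (2,0,h); (2,0,k); (7,11,g); (10,2,g)
step 3: rule r2; match: 0->0, 1->2, 2->7, 3->10; deleted nodes 7; deleted edges (7,11,g); added nodes (none); added edges (none); result: nodes: 0:p, 2:p, 10:p, 11:p edges: (2,0,h); (2,0,k); (10,2,g)
step 4: rule r2; match: 0->0, 1->2, 2->10, 3->11; deleted nodes 10; deleted edges (10,2,g); added nodes (none); added edges (none); result: nodes: 0:p, 2:p, 11:p edges: (2,0,h); (2,0,k)
final:
nodes: 0:p, 2:p, 11:p
edges: (2,0,h); (2,0,k)


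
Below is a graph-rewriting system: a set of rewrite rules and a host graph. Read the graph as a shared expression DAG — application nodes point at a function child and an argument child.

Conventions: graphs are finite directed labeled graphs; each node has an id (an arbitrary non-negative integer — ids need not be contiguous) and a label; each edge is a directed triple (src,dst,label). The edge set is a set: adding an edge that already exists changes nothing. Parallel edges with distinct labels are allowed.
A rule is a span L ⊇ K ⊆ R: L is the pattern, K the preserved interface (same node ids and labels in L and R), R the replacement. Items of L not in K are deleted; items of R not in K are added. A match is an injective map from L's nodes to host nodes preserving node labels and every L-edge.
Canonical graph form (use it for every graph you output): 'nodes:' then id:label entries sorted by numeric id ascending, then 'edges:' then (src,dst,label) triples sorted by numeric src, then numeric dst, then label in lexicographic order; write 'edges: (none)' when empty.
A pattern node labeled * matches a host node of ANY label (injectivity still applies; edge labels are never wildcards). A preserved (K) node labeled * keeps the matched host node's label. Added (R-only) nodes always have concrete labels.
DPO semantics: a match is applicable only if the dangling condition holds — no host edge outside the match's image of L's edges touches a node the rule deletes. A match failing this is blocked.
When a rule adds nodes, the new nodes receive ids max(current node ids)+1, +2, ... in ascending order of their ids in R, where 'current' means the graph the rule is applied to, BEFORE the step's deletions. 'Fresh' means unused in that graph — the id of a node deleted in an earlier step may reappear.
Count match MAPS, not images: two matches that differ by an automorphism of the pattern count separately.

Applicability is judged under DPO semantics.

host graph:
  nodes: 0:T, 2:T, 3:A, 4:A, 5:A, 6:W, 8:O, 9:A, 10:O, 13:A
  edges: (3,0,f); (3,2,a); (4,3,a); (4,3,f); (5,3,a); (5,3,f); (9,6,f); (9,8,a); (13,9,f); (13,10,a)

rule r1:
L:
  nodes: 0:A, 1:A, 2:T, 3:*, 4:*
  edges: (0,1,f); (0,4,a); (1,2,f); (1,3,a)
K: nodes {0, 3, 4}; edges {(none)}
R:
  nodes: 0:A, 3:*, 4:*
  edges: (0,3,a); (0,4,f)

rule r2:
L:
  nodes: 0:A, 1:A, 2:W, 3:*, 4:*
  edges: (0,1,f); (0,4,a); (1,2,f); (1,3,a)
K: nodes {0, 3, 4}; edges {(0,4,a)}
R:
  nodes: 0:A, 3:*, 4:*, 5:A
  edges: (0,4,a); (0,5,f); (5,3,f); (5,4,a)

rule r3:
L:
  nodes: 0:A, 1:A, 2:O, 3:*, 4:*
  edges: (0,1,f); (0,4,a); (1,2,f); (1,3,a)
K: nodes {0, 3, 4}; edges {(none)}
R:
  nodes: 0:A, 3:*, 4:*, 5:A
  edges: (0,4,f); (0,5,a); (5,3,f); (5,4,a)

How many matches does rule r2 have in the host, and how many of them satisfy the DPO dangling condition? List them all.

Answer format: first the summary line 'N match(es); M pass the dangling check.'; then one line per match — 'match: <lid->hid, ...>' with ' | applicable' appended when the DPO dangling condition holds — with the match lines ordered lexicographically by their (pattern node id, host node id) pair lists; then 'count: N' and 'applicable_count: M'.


1 match(es); 1 pass the dangling check.
match: 0->13, 1->9, 2->6, 3->8, 4->10 | applicable
count: 1
applicable_count: 1


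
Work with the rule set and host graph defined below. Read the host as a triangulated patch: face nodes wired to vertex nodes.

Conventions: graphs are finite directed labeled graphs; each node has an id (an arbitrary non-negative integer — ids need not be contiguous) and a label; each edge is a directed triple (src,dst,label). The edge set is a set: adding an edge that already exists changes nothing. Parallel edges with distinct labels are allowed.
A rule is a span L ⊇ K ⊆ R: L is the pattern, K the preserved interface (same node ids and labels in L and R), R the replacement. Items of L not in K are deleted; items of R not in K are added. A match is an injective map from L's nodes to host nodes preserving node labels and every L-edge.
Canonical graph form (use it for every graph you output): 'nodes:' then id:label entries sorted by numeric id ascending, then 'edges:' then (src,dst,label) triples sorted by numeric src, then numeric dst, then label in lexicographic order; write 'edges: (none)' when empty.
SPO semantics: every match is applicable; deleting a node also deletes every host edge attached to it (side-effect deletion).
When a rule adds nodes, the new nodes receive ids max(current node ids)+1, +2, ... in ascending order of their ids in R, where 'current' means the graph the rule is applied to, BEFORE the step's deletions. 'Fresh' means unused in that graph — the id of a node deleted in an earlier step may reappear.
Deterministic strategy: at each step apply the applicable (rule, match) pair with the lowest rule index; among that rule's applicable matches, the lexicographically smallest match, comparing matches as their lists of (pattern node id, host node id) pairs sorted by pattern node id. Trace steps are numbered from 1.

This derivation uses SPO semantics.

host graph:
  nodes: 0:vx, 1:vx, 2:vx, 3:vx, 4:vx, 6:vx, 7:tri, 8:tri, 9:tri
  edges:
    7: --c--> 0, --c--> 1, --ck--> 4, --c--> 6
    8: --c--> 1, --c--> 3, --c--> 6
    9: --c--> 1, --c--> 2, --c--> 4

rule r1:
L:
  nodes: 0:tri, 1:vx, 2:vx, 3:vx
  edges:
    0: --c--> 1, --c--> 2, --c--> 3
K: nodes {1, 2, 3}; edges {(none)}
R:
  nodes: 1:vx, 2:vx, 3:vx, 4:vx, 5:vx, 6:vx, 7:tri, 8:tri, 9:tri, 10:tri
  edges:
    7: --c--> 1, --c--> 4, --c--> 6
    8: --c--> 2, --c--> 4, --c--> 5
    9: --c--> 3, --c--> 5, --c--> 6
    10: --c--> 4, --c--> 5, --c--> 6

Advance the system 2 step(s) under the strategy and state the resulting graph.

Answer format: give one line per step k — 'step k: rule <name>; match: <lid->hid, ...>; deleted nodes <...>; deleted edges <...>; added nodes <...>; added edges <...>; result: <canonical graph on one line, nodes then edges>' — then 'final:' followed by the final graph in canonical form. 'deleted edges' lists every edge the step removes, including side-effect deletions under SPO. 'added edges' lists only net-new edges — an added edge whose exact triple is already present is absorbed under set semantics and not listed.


step 1: rule r1; match: 0->7, 1->0, 2->1, 3->6; deleted nodes 7; deleted edges (7,0,c); (7,1,c); (7,4,ck); (7,6,c); added nodes 10, 11, 12, 13, 14, 15, 16; added edges (13,0,c); (13,10,c); (13,12,c); (14,1,c); (14,10,c); (14,11,c); (15,6,c); (15,11,c); (15,12,c); (16,10,c); (16,11,c); (16,12,c); result: nodes: 0:vx, 1:vx, 2:vx, 3:vx, 4:vx, 6:vx, 8:tri, 9:tri, 10:vx, 11:vx, 12:vx, 13:tri, 14:tri, 15:tri, 16:tri edges: (8,1,c); (8,3,c); (8,6,c); (9,1,c); (9,2,c); (9,4,c); (13,0,c); (13,10,c); (13,12,c); (14,1,c); (14,10,c); (14,11,c); (15,6,c); (15,11,c); (15,12,c); (16,10,c); (16,11,c); (16,12,c)
step 2: rule r1; match: 0->8, 1->1, 2->3, 3->6; deleted nodes 8; deleted edges (8,1,c); (8,3,c); (8,6,c); added nodes 17, 18, 19, 20, 21, 22, 23; added edges (20,1,c); (20,17,c); (20,19,c); (21,3,c); (21,17,c); (21,18,c); (22,6,c); (22,18,c); (22,19,c); (23,17,c); (23,18,c); (23,19,c); result: nodes: 0:vx, 1:vx, 2:vx, 3:vx, 4:vx, 6:vx, 9:tri, 10:vx, 11:vx, 12:vx, 13:tri, 14:tri, 15:tri, 16:tri, 17:vx, 18:vx, 19:vx, 20:tri, 21:tri, 22:tri, 23:tri edges: (9,1,c); (9,2,c); (9,4,c); (13,0,c); (13,10,c); (13,12,c); (14,1,c); (14,10,c); (14,11,c); (15,6,c); (15,11,c); (15,12,c); (16,10,c); (16,11,c); (16,12,c); (20,1,c); (20,17,c); (20,19,c); (21,3,c); (21,17,c); (21,18,c); (22,6,c); (22,18,c); (22,19,c); (23,17,c); (23,18,c); (23,19,c)
final:
nodes: 0:vx, 1:vx, 2:vx, 3:vx, 4:vx, 6:vx, 9:tri, 10:vx, 11:vx, 12:vx, 13:tri, 14:tri, 15:tri, 16:tri, 17:vx, 18:vx, 19:vx, 20:tri, 21:tri, 22:tri, 23:tri
edges: (9,1,c); (9,2,c); (9,4,c); (13,0,c); (13,10,c); (13,12,c); (14,1,c); (14,10,c); (14,11,c); (15,6,c); (15,11,c); (15,12,c); (16,10,c); (16,11,c); (16,12,c); (20,1,c); (20,17,c); (20,19,c); (21,3,c); (21,17,c); (21,18,c); (22,6,c); (22,18,c); (22,19,c); (23,17,c); (23,18,c); (23,19,c)


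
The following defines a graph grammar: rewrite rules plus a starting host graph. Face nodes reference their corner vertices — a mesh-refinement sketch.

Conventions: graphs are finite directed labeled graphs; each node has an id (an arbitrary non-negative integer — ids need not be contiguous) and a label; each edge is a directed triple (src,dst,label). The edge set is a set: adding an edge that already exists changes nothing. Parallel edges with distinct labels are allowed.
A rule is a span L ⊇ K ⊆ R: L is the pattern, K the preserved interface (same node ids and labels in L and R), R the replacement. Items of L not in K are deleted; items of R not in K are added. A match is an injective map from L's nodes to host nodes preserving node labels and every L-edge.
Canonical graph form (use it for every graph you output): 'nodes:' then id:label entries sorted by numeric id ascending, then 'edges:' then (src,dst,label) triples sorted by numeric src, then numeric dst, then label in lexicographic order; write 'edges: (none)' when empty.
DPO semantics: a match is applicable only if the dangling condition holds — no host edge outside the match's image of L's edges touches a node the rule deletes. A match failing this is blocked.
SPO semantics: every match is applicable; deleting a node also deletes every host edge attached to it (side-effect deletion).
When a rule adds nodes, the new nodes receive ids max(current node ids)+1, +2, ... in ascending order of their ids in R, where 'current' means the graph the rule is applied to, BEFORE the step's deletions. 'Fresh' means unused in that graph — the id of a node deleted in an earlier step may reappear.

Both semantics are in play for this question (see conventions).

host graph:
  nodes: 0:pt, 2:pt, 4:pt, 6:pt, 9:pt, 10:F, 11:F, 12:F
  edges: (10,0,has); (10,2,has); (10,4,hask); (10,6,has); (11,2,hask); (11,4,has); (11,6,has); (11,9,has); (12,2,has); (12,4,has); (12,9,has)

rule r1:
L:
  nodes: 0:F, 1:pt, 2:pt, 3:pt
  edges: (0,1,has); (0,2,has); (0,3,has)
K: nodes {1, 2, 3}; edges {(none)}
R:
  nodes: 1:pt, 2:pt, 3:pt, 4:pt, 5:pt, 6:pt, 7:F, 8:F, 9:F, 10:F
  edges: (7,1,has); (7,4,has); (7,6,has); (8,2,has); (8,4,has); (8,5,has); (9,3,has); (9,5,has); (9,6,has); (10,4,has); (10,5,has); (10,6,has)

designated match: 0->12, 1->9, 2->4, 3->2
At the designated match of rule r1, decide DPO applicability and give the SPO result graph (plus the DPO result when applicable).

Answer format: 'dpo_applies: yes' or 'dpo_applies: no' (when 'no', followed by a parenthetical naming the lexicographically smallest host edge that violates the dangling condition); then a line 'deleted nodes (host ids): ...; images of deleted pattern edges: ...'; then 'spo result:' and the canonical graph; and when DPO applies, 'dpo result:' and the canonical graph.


dpo_applies: yes
deleted nodes (host ids): 12; images of deleted pattern edges: (12,2,has); (12,4,has); (12,9,has)
spo result:
nodes: 0:pt, 2:pt, 4:pt, 6:pt, 9:pt, 10:F, 11:F, 13:pt, 14:pt, 15:pt, 16:F, 17:F, 18:F, 19:F
edges: (10,0,has); (10,2,has); (10,4,hask); (10,6,has); (11,2,hask); (11,4,has); (11,6,has); (11,9,has); (16,9,has); (16,13,has); (16,15,has); (17,4,has); (17,13,has); (17,14,has); (18,2,has); (18,14,has); (18,15,has); (19,13,has); (19,14,has); (19,15,has)
dpo result:
nodes: 0:pt, 2:pt, 4:pt, 6:pt, 9:pt, 10:F, 11:F, 13:pt, 14:pt, 15:pt, 16:F, 17:F, 18:F, 19:F
edges: (10,0,has); (10,2,has); (10,4,hask); (10,6,has); (11,2,hask); (11,4,has); (11,6,has); (11,9,has); (16,9,has); (16,13,has); (16,15,has); (17,4,has); (17,13,has); (17,14,has); (18,2,has); (18,14,has); (18,15,has); (19,13,has); (19,14,has); (19,15,has)


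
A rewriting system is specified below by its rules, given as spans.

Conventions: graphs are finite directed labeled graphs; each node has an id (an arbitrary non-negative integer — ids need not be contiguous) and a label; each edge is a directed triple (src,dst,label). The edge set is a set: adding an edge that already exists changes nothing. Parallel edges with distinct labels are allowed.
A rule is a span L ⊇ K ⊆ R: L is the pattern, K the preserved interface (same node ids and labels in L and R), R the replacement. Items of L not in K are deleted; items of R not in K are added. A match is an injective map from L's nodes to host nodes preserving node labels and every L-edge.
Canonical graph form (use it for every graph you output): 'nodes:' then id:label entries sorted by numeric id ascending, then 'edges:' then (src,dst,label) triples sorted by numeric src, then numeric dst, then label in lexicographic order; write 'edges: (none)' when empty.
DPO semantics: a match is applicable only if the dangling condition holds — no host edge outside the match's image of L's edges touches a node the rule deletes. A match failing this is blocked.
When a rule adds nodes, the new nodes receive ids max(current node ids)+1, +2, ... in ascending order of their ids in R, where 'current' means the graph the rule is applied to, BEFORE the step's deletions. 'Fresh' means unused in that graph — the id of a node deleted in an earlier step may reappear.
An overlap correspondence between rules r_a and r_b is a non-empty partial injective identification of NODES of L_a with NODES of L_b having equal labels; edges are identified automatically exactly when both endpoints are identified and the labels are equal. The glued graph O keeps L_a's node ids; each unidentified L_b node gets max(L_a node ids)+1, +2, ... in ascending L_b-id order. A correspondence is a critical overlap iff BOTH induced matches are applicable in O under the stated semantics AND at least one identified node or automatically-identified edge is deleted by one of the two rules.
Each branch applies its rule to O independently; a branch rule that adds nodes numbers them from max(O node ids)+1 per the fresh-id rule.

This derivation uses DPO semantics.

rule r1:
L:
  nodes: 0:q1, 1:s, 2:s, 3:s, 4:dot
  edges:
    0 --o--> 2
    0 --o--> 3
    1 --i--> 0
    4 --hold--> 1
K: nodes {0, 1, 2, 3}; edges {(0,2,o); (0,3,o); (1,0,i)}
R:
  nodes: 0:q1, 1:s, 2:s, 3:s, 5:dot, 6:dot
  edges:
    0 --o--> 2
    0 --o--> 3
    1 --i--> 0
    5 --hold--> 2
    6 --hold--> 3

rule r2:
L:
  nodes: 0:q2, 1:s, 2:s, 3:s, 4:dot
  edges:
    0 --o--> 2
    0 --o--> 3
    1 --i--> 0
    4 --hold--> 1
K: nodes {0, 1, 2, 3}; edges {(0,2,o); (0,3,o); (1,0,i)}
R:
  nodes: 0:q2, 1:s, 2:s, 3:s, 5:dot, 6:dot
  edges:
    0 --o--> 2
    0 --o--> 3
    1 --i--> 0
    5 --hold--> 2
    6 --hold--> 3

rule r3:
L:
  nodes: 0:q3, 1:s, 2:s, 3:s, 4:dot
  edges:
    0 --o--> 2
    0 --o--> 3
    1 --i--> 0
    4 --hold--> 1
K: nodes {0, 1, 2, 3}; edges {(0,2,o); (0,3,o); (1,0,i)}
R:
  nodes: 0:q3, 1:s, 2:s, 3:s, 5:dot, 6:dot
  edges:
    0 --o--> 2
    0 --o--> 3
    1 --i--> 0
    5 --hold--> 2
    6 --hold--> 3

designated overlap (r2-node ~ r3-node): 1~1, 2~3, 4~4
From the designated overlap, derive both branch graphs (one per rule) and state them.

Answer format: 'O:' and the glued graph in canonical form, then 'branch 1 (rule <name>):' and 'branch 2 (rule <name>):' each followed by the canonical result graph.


O:
nodes: 0:q2, 1:s, 2:s, 3:s, 4:dot, 5:q3, 6:s
edges: (0,2,o); (0,3,o); (1,0,i); (1,5,i); (4,1,hold); (5,2,o); (5,6,o)
branch 1 (rule r2):
nodes: 0:q2, 1:s, 2:s, 3:s, 5:q3, 6:s, 7:dot, 8:dot
edges: (0,2,o); (0,3,o); (1,0,i); (1,5,i); (5,2,o); (5,6,o); (7,2,hold); (8,3,hold)
branch 2 (rule r3):
nodes: 0:q2, 1:s, 2:s, 3:s, 5:q3, 6:s, 7:dot, 8:dot
edges: (0,2,o); (0,3,o); (1,0,i); (1,5,i); (5,2,o); (5,6,o); (7,6,hold); (8,2,hold)


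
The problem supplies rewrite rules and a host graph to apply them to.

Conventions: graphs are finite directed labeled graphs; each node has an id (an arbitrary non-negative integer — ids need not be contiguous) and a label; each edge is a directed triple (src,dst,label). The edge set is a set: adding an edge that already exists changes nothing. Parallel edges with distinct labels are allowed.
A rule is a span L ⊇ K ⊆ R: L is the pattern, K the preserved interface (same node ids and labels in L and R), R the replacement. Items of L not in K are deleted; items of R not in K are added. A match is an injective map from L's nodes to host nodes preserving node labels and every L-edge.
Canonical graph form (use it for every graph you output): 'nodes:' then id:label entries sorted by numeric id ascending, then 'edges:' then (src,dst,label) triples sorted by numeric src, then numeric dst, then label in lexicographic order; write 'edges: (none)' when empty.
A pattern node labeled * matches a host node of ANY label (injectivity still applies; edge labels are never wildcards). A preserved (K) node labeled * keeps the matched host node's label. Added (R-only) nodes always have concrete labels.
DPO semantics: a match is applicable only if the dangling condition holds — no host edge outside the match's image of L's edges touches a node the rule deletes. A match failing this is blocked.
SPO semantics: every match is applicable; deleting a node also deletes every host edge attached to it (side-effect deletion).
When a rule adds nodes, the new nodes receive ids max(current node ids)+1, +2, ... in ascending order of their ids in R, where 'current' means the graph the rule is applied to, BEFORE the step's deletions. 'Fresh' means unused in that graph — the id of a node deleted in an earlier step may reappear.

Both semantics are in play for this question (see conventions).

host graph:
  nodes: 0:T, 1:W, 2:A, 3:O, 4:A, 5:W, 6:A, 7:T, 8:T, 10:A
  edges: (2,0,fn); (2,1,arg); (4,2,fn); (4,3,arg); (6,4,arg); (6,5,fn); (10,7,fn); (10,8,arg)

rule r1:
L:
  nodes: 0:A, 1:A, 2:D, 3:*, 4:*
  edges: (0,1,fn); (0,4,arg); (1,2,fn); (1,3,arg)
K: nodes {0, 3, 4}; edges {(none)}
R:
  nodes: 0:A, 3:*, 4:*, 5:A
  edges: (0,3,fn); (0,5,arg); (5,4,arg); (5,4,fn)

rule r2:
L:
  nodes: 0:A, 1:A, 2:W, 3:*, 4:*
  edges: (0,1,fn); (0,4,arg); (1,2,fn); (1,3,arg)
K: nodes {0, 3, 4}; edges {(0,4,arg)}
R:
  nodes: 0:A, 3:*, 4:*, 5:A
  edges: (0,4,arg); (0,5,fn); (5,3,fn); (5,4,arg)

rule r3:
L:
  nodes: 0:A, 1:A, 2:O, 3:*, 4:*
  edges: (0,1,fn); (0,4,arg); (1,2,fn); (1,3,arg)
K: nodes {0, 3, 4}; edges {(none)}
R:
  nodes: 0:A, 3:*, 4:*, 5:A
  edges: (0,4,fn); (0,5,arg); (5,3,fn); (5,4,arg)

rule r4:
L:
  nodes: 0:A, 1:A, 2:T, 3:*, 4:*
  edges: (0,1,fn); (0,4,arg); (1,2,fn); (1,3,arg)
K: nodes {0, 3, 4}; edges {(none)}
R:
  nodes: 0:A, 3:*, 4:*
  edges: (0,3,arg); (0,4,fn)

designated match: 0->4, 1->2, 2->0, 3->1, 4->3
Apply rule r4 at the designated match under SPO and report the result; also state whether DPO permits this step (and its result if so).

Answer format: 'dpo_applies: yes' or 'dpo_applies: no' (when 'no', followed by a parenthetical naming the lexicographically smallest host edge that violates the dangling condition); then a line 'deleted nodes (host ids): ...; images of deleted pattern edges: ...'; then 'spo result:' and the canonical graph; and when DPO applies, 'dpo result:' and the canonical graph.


dpo_applies: yes
deleted nodes (host ids): 0, 2; images of deleted pattern edges: (2,0,fn); (2,1,arg); (4,2,fn); (4,3,arg)
spo result:
nodes: 1:W, 3:O, 4:A, 5:W, 6:A, 7:T, 8:T, 10:A
edges: (4,1,arg); (4,3,fn); (6,4,arg); (6,5,fn); (10,7,fn); (10,8,arg)
dpo result:
nodes: 1:W, 3:O, 4:A, 5:W, 6:A, 7:T, 8:T, 10:A
edges: (4,1,arg); (4,3,fn); (6,4,arg); (6,5,fn); (10,7,fn); (10,8,arg)


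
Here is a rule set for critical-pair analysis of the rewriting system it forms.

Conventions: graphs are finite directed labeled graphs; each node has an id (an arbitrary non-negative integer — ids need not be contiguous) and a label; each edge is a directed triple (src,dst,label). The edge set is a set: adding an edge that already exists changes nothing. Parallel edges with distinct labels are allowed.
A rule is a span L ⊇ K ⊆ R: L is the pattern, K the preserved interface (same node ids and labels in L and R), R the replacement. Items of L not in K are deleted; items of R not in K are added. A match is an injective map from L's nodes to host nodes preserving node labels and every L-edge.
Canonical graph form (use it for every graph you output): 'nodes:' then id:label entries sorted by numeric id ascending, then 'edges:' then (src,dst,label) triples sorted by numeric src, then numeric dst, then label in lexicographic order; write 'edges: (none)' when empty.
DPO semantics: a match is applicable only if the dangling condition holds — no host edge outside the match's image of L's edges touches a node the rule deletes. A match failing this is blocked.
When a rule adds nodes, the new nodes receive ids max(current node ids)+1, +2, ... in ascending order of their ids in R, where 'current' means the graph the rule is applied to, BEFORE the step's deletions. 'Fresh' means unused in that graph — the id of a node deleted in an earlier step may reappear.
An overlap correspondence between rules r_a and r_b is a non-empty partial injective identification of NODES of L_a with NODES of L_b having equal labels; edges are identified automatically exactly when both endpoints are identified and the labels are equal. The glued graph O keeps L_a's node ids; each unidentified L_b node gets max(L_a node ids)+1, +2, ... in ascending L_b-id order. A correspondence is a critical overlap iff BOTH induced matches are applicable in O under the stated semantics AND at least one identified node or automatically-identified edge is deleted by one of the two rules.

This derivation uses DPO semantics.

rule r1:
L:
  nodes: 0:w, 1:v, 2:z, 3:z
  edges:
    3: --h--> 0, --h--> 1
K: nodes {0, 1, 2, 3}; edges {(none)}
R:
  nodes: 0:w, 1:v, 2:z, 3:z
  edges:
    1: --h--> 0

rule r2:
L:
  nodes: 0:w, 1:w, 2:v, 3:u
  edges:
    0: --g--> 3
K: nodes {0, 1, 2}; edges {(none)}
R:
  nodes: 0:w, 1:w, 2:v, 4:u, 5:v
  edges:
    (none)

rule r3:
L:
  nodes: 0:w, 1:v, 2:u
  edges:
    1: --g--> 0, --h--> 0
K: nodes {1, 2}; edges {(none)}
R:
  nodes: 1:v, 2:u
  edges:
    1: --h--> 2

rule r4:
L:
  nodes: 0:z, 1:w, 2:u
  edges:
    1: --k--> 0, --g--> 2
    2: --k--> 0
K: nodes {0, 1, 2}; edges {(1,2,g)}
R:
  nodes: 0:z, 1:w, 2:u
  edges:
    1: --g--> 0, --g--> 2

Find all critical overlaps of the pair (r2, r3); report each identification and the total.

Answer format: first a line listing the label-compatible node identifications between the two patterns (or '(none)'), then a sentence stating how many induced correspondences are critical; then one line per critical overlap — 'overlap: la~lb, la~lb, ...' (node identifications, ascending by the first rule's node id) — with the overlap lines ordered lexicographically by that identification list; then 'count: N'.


label-compatible node identifications between L(r2) and L(r3): 0~0, 1~0, 2~1, 3~2
6 of the induced correspondences are critical overlaps of r2 and r3.
overlap: 1~0
overlap: 1~0, 2~1
overlap: 1~0, 2~1, 3~2
overlap: 1~0, 3~2
overlap: 2~1, 3~2
overlap: 3~2
count: 6


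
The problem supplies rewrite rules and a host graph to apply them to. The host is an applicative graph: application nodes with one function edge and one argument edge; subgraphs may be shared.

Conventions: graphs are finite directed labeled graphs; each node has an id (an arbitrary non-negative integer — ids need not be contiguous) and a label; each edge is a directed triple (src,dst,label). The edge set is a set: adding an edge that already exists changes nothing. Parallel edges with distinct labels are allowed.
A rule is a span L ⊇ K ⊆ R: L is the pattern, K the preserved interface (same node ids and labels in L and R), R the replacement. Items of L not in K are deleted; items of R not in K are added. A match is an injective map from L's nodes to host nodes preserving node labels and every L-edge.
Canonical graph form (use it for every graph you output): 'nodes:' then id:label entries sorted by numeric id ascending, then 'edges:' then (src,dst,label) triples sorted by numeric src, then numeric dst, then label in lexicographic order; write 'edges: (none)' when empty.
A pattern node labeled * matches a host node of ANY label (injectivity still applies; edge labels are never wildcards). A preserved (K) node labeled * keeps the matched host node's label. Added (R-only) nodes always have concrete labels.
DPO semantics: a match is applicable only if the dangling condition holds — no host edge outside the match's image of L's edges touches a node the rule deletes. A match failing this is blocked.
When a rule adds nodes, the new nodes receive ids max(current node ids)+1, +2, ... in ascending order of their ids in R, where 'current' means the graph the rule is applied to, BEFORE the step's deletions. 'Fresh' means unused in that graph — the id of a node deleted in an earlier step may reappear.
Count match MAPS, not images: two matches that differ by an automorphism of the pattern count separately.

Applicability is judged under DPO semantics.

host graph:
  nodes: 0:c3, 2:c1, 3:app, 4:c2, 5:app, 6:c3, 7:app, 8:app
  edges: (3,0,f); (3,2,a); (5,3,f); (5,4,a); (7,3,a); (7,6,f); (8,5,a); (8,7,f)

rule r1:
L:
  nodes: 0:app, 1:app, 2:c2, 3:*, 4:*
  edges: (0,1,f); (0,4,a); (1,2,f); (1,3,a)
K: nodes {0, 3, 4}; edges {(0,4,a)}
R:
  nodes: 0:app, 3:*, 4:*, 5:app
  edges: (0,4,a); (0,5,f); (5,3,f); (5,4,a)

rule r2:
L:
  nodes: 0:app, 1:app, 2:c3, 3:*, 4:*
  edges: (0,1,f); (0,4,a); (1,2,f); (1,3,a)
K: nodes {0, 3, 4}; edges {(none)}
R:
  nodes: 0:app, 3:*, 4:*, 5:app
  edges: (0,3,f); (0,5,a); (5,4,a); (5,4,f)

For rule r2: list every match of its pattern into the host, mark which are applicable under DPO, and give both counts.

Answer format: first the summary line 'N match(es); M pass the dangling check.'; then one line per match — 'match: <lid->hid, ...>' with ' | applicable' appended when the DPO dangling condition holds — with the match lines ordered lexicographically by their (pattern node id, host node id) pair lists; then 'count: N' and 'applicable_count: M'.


2 match(es); 1 pass the dangling check.
match: 0->5, 1->3, 2->0, 3->2, 4->4
match: 0->8, 1->7, 2->6, 3->3, 4->5 | applicable
count: 2
applicable_count: 1
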